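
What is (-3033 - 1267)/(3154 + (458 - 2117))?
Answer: -860/299 ≈ -2.8763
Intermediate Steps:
(-3033 - 1267)/(3154 + (458 - 2117)) = -4300/(3154 - 1659) = -4300/1495 = -4300*1/1495 = -860/299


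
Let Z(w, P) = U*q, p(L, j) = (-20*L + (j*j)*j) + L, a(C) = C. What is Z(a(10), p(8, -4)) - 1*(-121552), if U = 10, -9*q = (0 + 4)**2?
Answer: 1093808/9 ≈ 1.2153e+5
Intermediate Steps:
p(L, j) = j**3 - 19*L (p(L, j) = (-20*L + j**2*j) + L = (-20*L + j**3) + L = (j**3 - 20*L) + L = j**3 - 19*L)
q = -16/9 (q = -(0 + 4)**2/9 = -1/9*4**2 = -1/9*16 = -16/9 ≈ -1.7778)
Z(w, P) = -160/9 (Z(w, P) = 10*(-16/9) = -160/9)
Z(a(10), p(8, -4)) - 1*(-121552) = -160/9 - 1*(-121552) = -160/9 + 121552 = 1093808/9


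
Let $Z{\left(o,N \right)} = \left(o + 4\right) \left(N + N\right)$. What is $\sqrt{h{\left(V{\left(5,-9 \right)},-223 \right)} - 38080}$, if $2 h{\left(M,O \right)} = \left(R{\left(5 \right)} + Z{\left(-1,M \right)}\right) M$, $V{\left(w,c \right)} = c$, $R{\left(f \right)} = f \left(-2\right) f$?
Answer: $2 i \sqrt{9403} \approx 193.94 i$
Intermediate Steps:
$R{\left(f \right)} = - 2 f^{2}$ ($R{\left(f \right)} = - 2 f f = - 2 f^{2}$)
$Z{\left(o,N \right)} = 2 N \left(4 + o\right)$ ($Z{\left(o,N \right)} = \left(4 + o\right) 2 N = 2 N \left(4 + o\right)$)
$h{\left(M,O \right)} = \frac{M \left(-50 + 6 M\right)}{2}$ ($h{\left(M,O \right)} = \frac{\left(- 2 \cdot 5^{2} + 2 M \left(4 - 1\right)\right) M}{2} = \frac{\left(\left(-2\right) 25 + 2 M 3\right) M}{2} = \frac{\left(-50 + 6 M\right) M}{2} = \frac{M \left(-50 + 6 M\right)}{2}$)
$\sqrt{h{\left(V{\left(5,-9 \right)},-223 \right)} - 38080} = \sqrt{- 9 \left(-25 + 3 \left(-9\right)\right) - 38080} = \sqrt{- 9 \left(-25 - 27\right) - 38080} = \sqrt{\left(-9\right) \left(-52\right) - 38080} = \sqrt{468 - 38080} = \sqrt{-37612} = 2 i \sqrt{9403}$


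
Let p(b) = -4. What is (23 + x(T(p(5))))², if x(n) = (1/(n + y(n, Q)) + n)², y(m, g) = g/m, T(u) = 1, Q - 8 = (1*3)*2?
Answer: 29495761/50625 ≈ 582.63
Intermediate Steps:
Q = 14 (Q = 8 + (1*3)*2 = 8 + 3*2 = 8 + 6 = 14)
x(n) = (n + 1/(n + 14/n))² (x(n) = (1/(n + 14/n) + n)² = (n + 1/(n + 14/n))²)
(23 + x(T(p(5))))² = (23 + 1²*(15 + 1²)²/(14 + 1²)²)² = (23 + 1*(15 + 1)²/(14 + 1)²)² = (23 + 1*16²/15²)² = (23 + 1*(1/225)*256)² = (23 + 256/225)² = (5431/225)² = 29495761/50625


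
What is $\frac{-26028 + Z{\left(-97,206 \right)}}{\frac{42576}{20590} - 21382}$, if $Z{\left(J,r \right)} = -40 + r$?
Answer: $\frac{133124645}{110053201} \approx 1.2096$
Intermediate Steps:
$\frac{-26028 + Z{\left(-97,206 \right)}}{\frac{42576}{20590} - 21382} = \frac{-26028 + \left(-40 + 206\right)}{\frac{42576}{20590} - 21382} = \frac{-26028 + 166}{42576 \cdot \frac{1}{20590} - 21382} = - \frac{25862}{\frac{21288}{10295} - 21382} = - \frac{25862}{- \frac{220106402}{10295}} = \left(-25862\right) \left(- \frac{10295}{220106402}\right) = \frac{133124645}{110053201}$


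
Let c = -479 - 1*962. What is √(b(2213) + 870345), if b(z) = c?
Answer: 2*√217226 ≈ 932.15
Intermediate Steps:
c = -1441 (c = -479 - 962 = -1441)
b(z) = -1441
√(b(2213) + 870345) = √(-1441 + 870345) = √868904 = 2*√217226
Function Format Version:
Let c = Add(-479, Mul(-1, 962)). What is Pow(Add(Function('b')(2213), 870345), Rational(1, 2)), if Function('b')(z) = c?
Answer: Mul(2, Pow(217226, Rational(1, 2))) ≈ 932.15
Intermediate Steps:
c = -1441 (c = Add(-479, -962) = -1441)
Function('b')(z) = -1441
Pow(Add(Function('b')(2213), 870345), Rational(1, 2)) = Pow(Add(-1441, 870345), Rational(1, 2)) = Pow(868904, Rational(1, 2)) = Mul(2, Pow(217226, Rational(1, 2)))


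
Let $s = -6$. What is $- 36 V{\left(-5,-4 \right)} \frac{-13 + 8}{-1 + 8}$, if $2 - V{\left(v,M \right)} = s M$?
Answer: $- \frac{3960}{7} \approx -565.71$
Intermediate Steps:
$V{\left(v,M \right)} = 2 + 6 M$ ($V{\left(v,M \right)} = 2 - - 6 M = 2 + 6 M$)
$- 36 V{\left(-5,-4 \right)} \frac{-13 + 8}{-1 + 8} = - 36 \left(2 + 6 \left(-4\right)\right) \frac{-13 + 8}{-1 + 8} = - 36 \left(2 - 24\right) \left(- \frac{5}{7}\right) = \left(-36\right) \left(-22\right) \left(\left(-5\right) \frac{1}{7}\right) = 792 \left(- \frac{5}{7}\right) = - \frac{3960}{7}$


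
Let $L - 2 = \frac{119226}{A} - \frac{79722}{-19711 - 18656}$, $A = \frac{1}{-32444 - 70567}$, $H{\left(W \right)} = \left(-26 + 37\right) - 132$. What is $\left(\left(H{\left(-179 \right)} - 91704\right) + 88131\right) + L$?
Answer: $- \frac{52356431708956}{4263} \approx -1.2282 \cdot 10^{10}$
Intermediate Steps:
$H{\left(W \right)} = -121$ ($H{\left(W \right)} = 11 - 132 = -121$)
$A = - \frac{1}{103011}$ ($A = \frac{1}{-103011} = - \frac{1}{103011} \approx -9.7077 \cdot 10^{-6}$)
$L = - \frac{52356415961434}{4263}$ ($L = 2 - \left(12281589486 + \frac{79722}{-19711 - 18656}\right) = 2 - \left(12281589486 + \frac{79722}{-38367}\right) = 2 - \frac{52356415969960}{4263} = - \frac{52356415961434}{4263} \approx -1.2282 \cdot 10^{10}$)
$\left(\left(H{\left(-179 \right)} - 91704\right) + 88131\right) + L = \left(\left(-121 - 91704\right) + 88131\right) - \frac{52356415961434}{4263} = \left(-91825 + 88131\right) - \frac{52356415961434}{4263} = -3694 - \frac{52356415961434}{4263} = - \frac{52356431708956}{4263}$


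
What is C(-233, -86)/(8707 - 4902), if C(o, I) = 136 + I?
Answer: 10/761 ≈ 0.013141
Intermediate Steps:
C(-233, -86)/(8707 - 4902) = (136 - 86)/(8707 - 4902) = 50/3805 = 50*(1/3805) = 10/761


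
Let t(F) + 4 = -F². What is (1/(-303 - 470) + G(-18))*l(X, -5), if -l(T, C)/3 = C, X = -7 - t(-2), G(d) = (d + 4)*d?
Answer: 2921925/773 ≈ 3780.0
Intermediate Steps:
t(F) = -4 - F²
G(d) = d*(4 + d) (G(d) = (4 + d)*d = d*(4 + d))
X = 1 (X = -7 - (-4 - 1*(-2)²) = -7 - (-4 - 1*4) = -7 - (-4 - 4) = -7 - 1*(-8) = -7 + 8 = 1)
l(T, C) = -3*C
(1/(-303 - 470) + G(-18))*l(X, -5) = (1/(-303 - 470) - 18*(4 - 18))*(-3*(-5)) = (1/(-773) - 18*(-14))*15 = (-1/773 + 252)*15 = (194795/773)*15 = 2921925/773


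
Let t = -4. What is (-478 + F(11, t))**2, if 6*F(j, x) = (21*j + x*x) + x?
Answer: 765625/4 ≈ 1.9141e+5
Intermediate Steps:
F(j, x) = x/6 + x**2/6 + 7*j/2 (F(j, x) = ((21*j + x*x) + x)/6 = ((21*j + x**2) + x)/6 = ((x**2 + 21*j) + x)/6 = (x + x**2 + 21*j)/6 = x/6 + x**2/6 + 7*j/2)
(-478 + F(11, t))**2 = (-478 + ((1/6)*(-4) + (1/6)*(-4)**2 + (7/2)*11))**2 = (-478 + (-2/3 + (1/6)*16 + 77/2))**2 = (-478 + (-2/3 + 8/3 + 77/2))**2 = (-478 + 81/2)**2 = (-875/2)**2 = 765625/4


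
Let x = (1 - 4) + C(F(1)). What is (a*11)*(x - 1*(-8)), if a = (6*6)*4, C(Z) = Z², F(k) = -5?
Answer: 47520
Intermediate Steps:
x = 22 (x = (1 - 4) + (-5)² = -3 + 25 = 22)
a = 144 (a = 36*4 = 144)
(a*11)*(x - 1*(-8)) = (144*11)*(22 - 1*(-8)) = 1584*(22 + 8) = 1584*30 = 47520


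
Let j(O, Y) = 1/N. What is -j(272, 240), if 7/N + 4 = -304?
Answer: 44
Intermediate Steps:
N = -1/44 (N = 7/(-4 - 304) = 7/(-308) = 7*(-1/308) = -1/44 ≈ -0.022727)
j(O, Y) = -44 (j(O, Y) = 1/(-1/44) = -44)
-j(272, 240) = -1*(-44) = 44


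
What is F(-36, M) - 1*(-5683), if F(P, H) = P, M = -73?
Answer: 5647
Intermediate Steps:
F(-36, M) - 1*(-5683) = -36 - 1*(-5683) = -36 + 5683 = 5647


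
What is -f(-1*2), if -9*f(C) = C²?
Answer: 4/9 ≈ 0.44444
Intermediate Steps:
f(C) = -C²/9
-f(-1*2) = -(-1)*(-1*2)²/9 = -(-1)*(-2)²/9 = -(-1)*4/9 = -1*(-4/9) = 4/9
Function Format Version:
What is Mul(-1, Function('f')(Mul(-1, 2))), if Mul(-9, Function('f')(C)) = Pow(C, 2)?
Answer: Rational(4, 9) ≈ 0.44444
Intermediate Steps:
Function('f')(C) = Mul(Rational(-1, 9), Pow(C, 2))
Mul(-1, Function('f')(Mul(-1, 2))) = Mul(-1, Mul(Rational(-1, 9), Pow(Mul(-1, 2), 2))) = Mul(-1, Mul(Rational(-1, 9), Pow(-2, 2))) = Mul(-1, Mul(Rational(-1, 9), 4)) = Mul(-1, Rational(-4, 9)) = Rational(4, 9)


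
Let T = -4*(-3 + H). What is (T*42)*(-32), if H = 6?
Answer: 16128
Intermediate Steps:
T = -12 (T = -4*(-3 + 6) = -4*3 = -12)
(T*42)*(-32) = -12*42*(-32) = -504*(-32) = 16128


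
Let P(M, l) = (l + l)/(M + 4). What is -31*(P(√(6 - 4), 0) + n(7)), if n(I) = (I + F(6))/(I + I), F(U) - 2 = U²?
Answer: -1395/14 ≈ -99.643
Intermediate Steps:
F(U) = 2 + U²
n(I) = (38 + I)/(2*I) (n(I) = (I + (2 + 6²))/(I + I) = (I + (2 + 36))/((2*I)) = (I + 38)*(1/(2*I)) = (38 + I)*(1/(2*I)) = (38 + I)/(2*I))
P(M, l) = 2*l/(4 + M) (P(M, l) = (2*l)/(4 + M) = 2*l/(4 + M))
-31*(P(√(6 - 4), 0) + n(7)) = -31*(2*0/(4 + √(6 - 4)) + (½)*(38 + 7)/7) = -31*(2*0/(4 + √2) + (½)*(⅐)*45) = -31*(0 + 45/14) = -31*45/14 = -1395/14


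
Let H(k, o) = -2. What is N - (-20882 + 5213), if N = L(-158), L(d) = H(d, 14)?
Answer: 15667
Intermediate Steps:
L(d) = -2
N = -2
N - (-20882 + 5213) = -2 - (-20882 + 5213) = -2 - 1*(-15669) = -2 + 15669 = 15667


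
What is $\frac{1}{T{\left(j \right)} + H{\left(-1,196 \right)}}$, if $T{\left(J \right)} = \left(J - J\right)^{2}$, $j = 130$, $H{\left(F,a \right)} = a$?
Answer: $\frac{1}{196} \approx 0.005102$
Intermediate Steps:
$T{\left(J \right)} = 0$ ($T{\left(J \right)} = 0^{2} = 0$)
$\frac{1}{T{\left(j \right)} + H{\left(-1,196 \right)}} = \frac{1}{0 + 196} = \frac{1}{196}$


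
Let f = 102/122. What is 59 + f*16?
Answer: 4415/61 ≈ 72.377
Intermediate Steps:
f = 51/61 (f = 102*(1/122) = 51/61 ≈ 0.83607)
59 + f*16 = 59 + (51/61)*16 = 59 + 816/61 = 4415/61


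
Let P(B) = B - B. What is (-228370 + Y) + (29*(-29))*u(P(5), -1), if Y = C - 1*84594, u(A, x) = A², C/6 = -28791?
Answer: -485710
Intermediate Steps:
C = -172746 (C = 6*(-28791) = -172746)
P(B) = 0
Y = -257340 (Y = -172746 - 1*84594 = -172746 - 84594 = -257340)
(-228370 + Y) + (29*(-29))*u(P(5), -1) = (-228370 - 257340) + (29*(-29))*0² = -485710 - 841*0 = -485710 + 0 = -485710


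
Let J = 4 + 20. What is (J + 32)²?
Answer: 3136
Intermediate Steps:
J = 24
(J + 32)² = (24 + 32)² = 56² = 3136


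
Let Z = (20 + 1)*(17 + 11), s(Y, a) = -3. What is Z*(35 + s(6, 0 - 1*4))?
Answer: 18816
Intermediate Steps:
Z = 588 (Z = 21*28 = 588)
Z*(35 + s(6, 0 - 1*4)) = 588*(35 - 3) = 588*32 = 18816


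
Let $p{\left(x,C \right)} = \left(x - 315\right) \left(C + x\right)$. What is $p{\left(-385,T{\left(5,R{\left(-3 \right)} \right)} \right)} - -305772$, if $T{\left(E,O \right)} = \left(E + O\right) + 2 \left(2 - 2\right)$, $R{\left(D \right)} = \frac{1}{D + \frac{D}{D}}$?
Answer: $572122$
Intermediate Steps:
$R{\left(D \right)} = \frac{1}{1 + D}$ ($R{\left(D \right)} = \frac{1}{D + 1} = \frac{1}{1 + D}$)
$T{\left(E,O \right)} = E + O$ ($T{\left(E,O \right)} = \left(E + O\right) + 2 \cdot 0 = \left(E + O\right) + 0 = E + O$)
$p{\left(x,C \right)} = \left(-315 + x\right) \left(C + x\right)$
$p{\left(-385,T{\left(5,R{\left(-3 \right)} \right)} \right)} - -305772 = \left(\left(-385\right)^{2} - 315 \left(5 + \frac{1}{1 - 3}\right) - -121275 + \left(5 + \frac{1}{1 - 3}\right) \left(-385\right)\right) - -305772 = \left(148225 - 315 \left(5 + \frac{1}{-2}\right) + 121275 + \left(5 + \frac{1}{-2}\right) \left(-385\right)\right) + 305772 = \left(148225 - 315 \left(5 - \frac{1}{2}\right) + 121275 + \left(5 - \frac{1}{2}\right) \left(-385\right)\right) + 305772 = \left(148225 - \frac{2835}{2} + 121275 + \frac{9}{2} \left(-385\right)\right) + 305772 = \left(148225 - \frac{2835}{2} + 121275 - \frac{3465}{2}\right) + 305772 = 266350 + 305772 = 572122$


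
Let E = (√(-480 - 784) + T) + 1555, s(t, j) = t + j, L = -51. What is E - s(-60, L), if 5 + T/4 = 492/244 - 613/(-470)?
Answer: 23785816/14335 + 4*I*√79 ≈ 1659.3 + 35.553*I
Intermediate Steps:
s(t, j) = j + t
T = -96294/14335 (T = -20 + 4*(492/244 - 613/(-470)) = -20 + 4*(492*(1/244) - 613*(-1/470)) = -20 + 4*(123/61 + 613/470) = -20 + 4*(95203/28670) = -20 + 190406/14335 = -96294/14335 ≈ -6.7174)
E = 22194631/14335 + 4*I*√79 (E = (√(-480 - 784) - 96294/14335) + 1555 = (√(-1264) - 96294/14335) + 1555 = (4*I*√79 - 96294/14335) + 1555 = (-96294/14335 + 4*I*√79) + 1555 = 22194631/14335 + 4*I*√79 ≈ 1548.3 + 35.553*I)
E - s(-60, L) = (22194631/14335 + 4*I*√79) - (-51 - 60) = (22194631/14335 + 4*I*√79) - 1*(-111) = (22194631/14335 + 4*I*√79) + 111 = 23785816/14335 + 4*I*√79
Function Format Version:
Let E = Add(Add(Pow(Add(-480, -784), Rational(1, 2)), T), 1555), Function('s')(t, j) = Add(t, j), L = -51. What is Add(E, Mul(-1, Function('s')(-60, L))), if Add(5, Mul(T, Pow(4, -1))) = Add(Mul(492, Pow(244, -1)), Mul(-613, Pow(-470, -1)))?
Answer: Add(Rational(23785816, 14335), Mul(4, I, Pow(79, Rational(1, 2)))) ≈ Add(1659.3, Mul(35.553, I))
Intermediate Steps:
Function('s')(t, j) = Add(j, t)
T = Rational(-96294, 14335) (T = Add(-20, Mul(4, Add(Mul(492, Pow(244, -1)), Mul(-613, Pow(-470, -1))))) = Add(-20, Mul(4, Add(Mul(492, Rational(1, 244)), Mul(-613, Rational(-1, 470))))) = Add(-20, Mul(4, Add(Rational(123, 61), Rational(613, 470)))) = Add(-20, Mul(4, Rational(95203, 28670))) = Add(-20, Rational(190406, 14335)) = Rational(-96294, 14335) ≈ -6.7174)
E = Add(Rational(22194631, 14335), Mul(4, I, Pow(79, Rational(1, 2)))) (E = Add(Add(Pow(Add(-480, -784), Rational(1, 2)), Rational(-96294, 14335)), 1555) = Add(Add(Pow(-1264, Rational(1, 2)), Rational(-96294, 14335)), 1555) = Add(Add(Mul(4, I, Pow(79, Rational(1, 2))), Rational(-96294, 14335)), 1555) = Add(Add(Rational(-96294, 14335), Mul(4, I, Pow(79, Rational(1, 2)))), 1555) = Add(Rational(22194631, 14335), Mul(4, I, Pow(79, Rational(1, 2)))) ≈ Add(1548.3, Mul(35.553, I)))
Add(E, Mul(-1, Function('s')(-60, L))) = Add(Add(Rational(22194631, 14335), Mul(4, I, Pow(79, Rational(1, 2)))), Mul(-1, Add(-51, -60))) = Add(Add(Rational(22194631, 14335), Mul(4, I, Pow(79, Rational(1, 2)))), Mul(-1, -111)) = Add(Add(Rational(22194631, 14335), Mul(4, I, Pow(79, Rational(1, 2)))), 111) = Add(Rational(23785816, 14335), Mul(4, I, Pow(79, Rational(1, 2))))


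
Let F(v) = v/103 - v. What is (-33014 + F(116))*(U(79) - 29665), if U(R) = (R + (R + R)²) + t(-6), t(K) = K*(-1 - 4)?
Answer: 15669162208/103 ≈ 1.5213e+8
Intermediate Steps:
t(K) = -5*K (t(K) = K*(-5) = -5*K)
F(v) = -102*v/103 (F(v) = v*(1/103) - v = v/103 - v = -102*v/103)
U(R) = 30 + R + 4*R² (U(R) = (R + (R + R)²) - 5*(-6) = (R + (2*R)²) + 30 = (R + 4*R²) + 30 = 30 + R + 4*R²)
(-33014 + F(116))*(U(79) - 29665) = (-33014 - 102/103*116)*((30 + 79 + 4*79²) - 29665) = (-33014 - 11832/103)*((30 + 79 + 4*6241) - 29665) = -3412274*((30 + 79 + 24964) - 29665)/103 = -3412274*(25073 - 29665)/103 = -3412274/103*(-4592) = 15669162208/103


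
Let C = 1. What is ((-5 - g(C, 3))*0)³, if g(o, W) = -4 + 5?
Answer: 0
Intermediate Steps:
g(o, W) = 1
((-5 - g(C, 3))*0)³ = ((-5 - 1*1)*0)³ = ((-5 - 1)*0)³ = (-6*0)³ = 0³ = 0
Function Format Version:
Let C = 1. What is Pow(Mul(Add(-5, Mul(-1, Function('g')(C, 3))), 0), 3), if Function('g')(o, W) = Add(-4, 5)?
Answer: 0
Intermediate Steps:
Function('g')(o, W) = 1
Pow(Mul(Add(-5, Mul(-1, Function('g')(C, 3))), 0), 3) = Pow(Mul(Add(-5, Mul(-1, 1)), 0), 3) = Pow(Mul(Add(-5, -1), 0), 3) = Pow(Mul(-6, 0), 3) = Pow(0, 3) = 0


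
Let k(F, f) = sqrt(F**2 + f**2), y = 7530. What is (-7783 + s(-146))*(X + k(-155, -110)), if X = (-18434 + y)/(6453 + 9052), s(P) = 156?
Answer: 83164808/15505 - 648295*sqrt(5) ≈ -1.4443e+6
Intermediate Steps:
X = -10904/15505 (X = (-18434 + 7530)/(6453 + 9052) = -10904/15505 ≈ -0.70326)
(-7783 + s(-146))*(X + k(-155, -110)) = (-7783 + 156)*(-10904/15505 + sqrt((-155)**2 + (-110)**2)) = -7627*(-10904/15505 + sqrt(24025 + 12100)) = -7627*(-10904/15505 + sqrt(36125)) = -7627*(-10904/15505 + 85*sqrt(5)) = 83164808/15505 - 648295*sqrt(5)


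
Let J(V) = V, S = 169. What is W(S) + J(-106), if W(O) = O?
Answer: 63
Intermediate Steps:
W(S) + J(-106) = 169 - 106 = 63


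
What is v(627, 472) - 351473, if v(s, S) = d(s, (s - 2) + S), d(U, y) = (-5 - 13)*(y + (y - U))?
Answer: -379679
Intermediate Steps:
d(U, y) = -36*y + 18*U (d(U, y) = -18*(-U + 2*y) = -36*y + 18*U)
v(s, S) = 72 - 36*S - 18*s (v(s, S) = -36*((s - 2) + S) + 18*s = -36*((-2 + s) + S) + 18*s = -36*(-2 + S + s) + 18*s = (72 - 36*S - 36*s) + 18*s = 72 - 36*S - 18*s)
v(627, 472) - 351473 = (72 - 36*472 - 18*627) - 351473 = (72 - 16992 - 11286) - 351473 = -28206 - 351473 = -379679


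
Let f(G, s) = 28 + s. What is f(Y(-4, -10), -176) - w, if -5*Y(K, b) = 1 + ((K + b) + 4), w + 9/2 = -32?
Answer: -223/2 ≈ -111.50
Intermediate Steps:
w = -73/2 (w = -9/2 - 32 = -73/2 ≈ -36.500)
Y(K, b) = -1 - K/5 - b/5 (Y(K, b) = -(1 + ((K + b) + 4))/5 = -(1 + (4 + K + b))/5 = -(5 + K + b)/5 = -1 - K/5 - b/5)
f(Y(-4, -10), -176) - w = (28 - 176) - 1*(-73/2) = -148 + 73/2 = -223/2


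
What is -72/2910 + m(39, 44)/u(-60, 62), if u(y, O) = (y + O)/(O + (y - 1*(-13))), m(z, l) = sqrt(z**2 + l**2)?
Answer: -12/485 + 15*sqrt(3457)/2 ≈ 440.95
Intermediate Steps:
m(z, l) = sqrt(l**2 + z**2)
u(y, O) = (O + y)/(13 + O + y) (u(y, O) = (O + y)/(O + (y + 13)) = (O + y)/(O + (13 + y)) = (O + y)/(13 + O + y))
-72/2910 + m(39, 44)/u(-60, 62) = -72/2910 + sqrt(44**2 + 39**2)/(((62 - 60)/(13 + 62 - 60))) = -72*1/2910 + sqrt(1936 + 1521)/((2/15)) = -12/485 + sqrt(3457)/(((1/15)*2)) = -12/485 + sqrt(3457)/(2/15) = -12/485 + sqrt(3457)*(15/2) = -12/485 + 15*sqrt(3457)/2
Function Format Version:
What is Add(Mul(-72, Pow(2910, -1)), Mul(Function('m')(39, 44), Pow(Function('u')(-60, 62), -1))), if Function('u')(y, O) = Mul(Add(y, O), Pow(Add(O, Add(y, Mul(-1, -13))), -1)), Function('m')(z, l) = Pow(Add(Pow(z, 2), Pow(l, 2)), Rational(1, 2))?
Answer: Add(Rational(-12, 485), Mul(Rational(15, 2), Pow(3457, Rational(1, 2)))) ≈ 440.95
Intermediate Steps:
Function('m')(z, l) = Pow(Add(Pow(l, 2), Pow(z, 2)), Rational(1, 2))
Function('u')(y, O) = Mul(Pow(Add(13, O, y), -1), Add(O, y)) (Function('u')(y, O) = Mul(Add(O, y), Pow(Add(O, Add(y, 13)), -1)) = Mul(Add(O, y), Pow(Add(O, Add(13, y)), -1)) = Mul(Add(O, y), Pow(Add(13, O, y), -1)) = Mul(Pow(Add(13, O, y), -1), Add(O, y)))
Add(Mul(-72, Pow(2910, -1)), Mul(Function('m')(39, 44), Pow(Function('u')(-60, 62), -1))) = Add(Mul(-72, Pow(2910, -1)), Mul(Pow(Add(Pow(44, 2), Pow(39, 2)), Rational(1, 2)), Pow(Mul(Pow(Add(13, 62, -60), -1), Add(62, -60)), -1))) = Add(Mul(-72, Rational(1, 2910)), Mul(Pow(Add(1936, 1521), Rational(1, 2)), Pow(Mul(Pow(15, -1), 2), -1))) = Add(Rational(-12, 485), Mul(Pow(3457, Rational(1, 2)), Pow(Mul(Rational(1, 15), 2), -1))) = Add(Rational(-12, 485), Mul(Pow(3457, Rational(1, 2)), Pow(Rational(2, 15), -1))) = Add(Rational(-12, 485), Mul(Pow(3457, Rational(1, 2)), Rational(15, 2))) = Add(Rational(-12, 485), Mul(Rational(15, 2), Pow(3457, Rational(1, 2))))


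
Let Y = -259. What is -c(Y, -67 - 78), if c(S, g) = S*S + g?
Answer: -66936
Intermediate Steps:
c(S, g) = g + S**2 (c(S, g) = S**2 + g = g + S**2)
-c(Y, -67 - 78) = -((-67 - 78) + (-259)**2) = -(-145 + 67081) = -1*66936 = -66936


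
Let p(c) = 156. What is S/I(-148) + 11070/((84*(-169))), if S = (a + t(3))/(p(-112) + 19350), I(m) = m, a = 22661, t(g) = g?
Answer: -672491423/853797126 ≈ -0.78765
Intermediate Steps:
S = 11332/9753 (S = (22661 + 3)/(156 + 19350) = 22664/19506 = 22664*(1/19506) = 11332/9753 ≈ 1.1619)
S/I(-148) + 11070/((84*(-169))) = (11332/9753)/(-148) + 11070/((84*(-169))) = (11332/9753)*(-1/148) + 11070/(-14196) = -2833/360861 + 11070*(-1/14196) = -2833/360861 - 1845/2366 = -672491423/853797126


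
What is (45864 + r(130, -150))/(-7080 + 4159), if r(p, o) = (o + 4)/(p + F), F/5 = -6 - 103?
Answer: -19033706/1212215 ≈ -15.702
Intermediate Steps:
F = -545 (F = 5*(-6 - 103) = 5*(-109) = -545)
r(p, o) = (4 + o)/(-545 + p) (r(p, o) = (o + 4)/(p - 545) = (4 + o)/(-545 + p))
(45864 + r(130, -150))/(-7080 + 4159) = (45864 + (4 - 150)/(-545 + 130))/(-7080 + 4159) = (45864 - 146/(-415))/(-2921) = (45864 - 1/415*(-146))*(-1/2921) = (45864 + 146/415)*(-1/2921) = (19033706/415)*(-1/2921) = -19033706/1212215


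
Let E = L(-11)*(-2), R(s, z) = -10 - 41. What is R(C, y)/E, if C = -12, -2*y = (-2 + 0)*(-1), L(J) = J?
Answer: -51/22 ≈ -2.3182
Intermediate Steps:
y = -1 (y = -(-2 + 0)*(-1)/2 = -(-1)*(-1) = -1/2*2 = -1)
R(s, z) = -51
E = 22 (E = -11*(-2) = 22)
R(C, y)/E = -51/22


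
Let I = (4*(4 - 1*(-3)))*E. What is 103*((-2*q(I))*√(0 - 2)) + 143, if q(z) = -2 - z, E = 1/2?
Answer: 143 + 3296*I*√2 ≈ 143.0 + 4661.3*I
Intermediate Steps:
E = ½ ≈ 0.50000
I = 14 (I = (4*(4 - 1*(-3)))*(½) = (4*(4 + 3))*(½) = (4*7)*(½) = 28*(½) = 14)
103*((-2*q(I))*√(0 - 2)) + 143 = 103*((-2*(-2 - 1*14))*√(0 - 2)) + 143 = 103*((-2*(-2 - 14))*√(-2)) + 143 = 103*((-2*(-16))*(I*√2)) + 143 = 103*(32*(I*√2)) + 143 = 103*(32*I*√2) + 143 = 3296*I*√2 + 143 = 143 + 3296*I*√2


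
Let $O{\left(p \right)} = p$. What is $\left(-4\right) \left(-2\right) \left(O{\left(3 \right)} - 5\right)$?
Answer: $-16$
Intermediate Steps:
$\left(-4\right) \left(-2\right) \left(O{\left(3 \right)} - 5\right) = \left(-4\right) \left(-2\right) \left(3 - 5\right) = 8 \left(-2\right) = -16$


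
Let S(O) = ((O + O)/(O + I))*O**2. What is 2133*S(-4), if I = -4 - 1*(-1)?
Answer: 273024/7 ≈ 39003.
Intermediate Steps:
I = -3 (I = -4 + 1 = -3)
S(O) = 2*O**3/(-3 + O) (S(O) = ((O + O)/(O - 3))*O**2 = ((2*O)/(-3 + O))*O**2 = (2*O/(-3 + O))*O**2 = 2*O**3/(-3 + O))
2133*S(-4) = 2133*(2*(-4)**3/(-3 - 4)) = 2133*(2*(-64)/(-7)) = 2133*(2*(-64)*(-1/7)) = 2133*(128/7) = 273024/7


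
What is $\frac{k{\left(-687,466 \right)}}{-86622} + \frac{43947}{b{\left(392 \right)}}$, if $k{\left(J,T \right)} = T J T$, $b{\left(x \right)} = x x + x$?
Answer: $\frac{1277046205037}{741368824} \approx 1722.6$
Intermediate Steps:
$b{\left(x \right)} = x + x^{2}$ ($b{\left(x \right)} = x^{2} + x = x + x^{2}$)
$k{\left(J,T \right)} = J T^{2}$ ($k{\left(J,T \right)} = J T T = J T^{2}$)
$\frac{k{\left(-687,466 \right)}}{-86622} + \frac{43947}{b{\left(392 \right)}} = \frac{\left(-687\right) 466^{2}}{-86622} + \frac{43947}{392 \left(1 + 392\right)} = \left(-687\right) 217156 \left(- \frac{1}{86622}\right) + \frac{43947}{392 \cdot 393} = \left(-149186172\right) \left(- \frac{1}{86622}\right) + \frac{43947}{154056} = \frac{24864362}{14437} + 43947 \cdot \frac{1}{154056} = \frac{24864362}{14437} + \frac{14649}{51352} = \frac{1277046205037}{741368824}$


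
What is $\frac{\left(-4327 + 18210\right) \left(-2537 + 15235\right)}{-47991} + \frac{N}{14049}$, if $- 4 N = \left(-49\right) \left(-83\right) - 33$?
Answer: $- \frac{1651130070193}{449483706} \approx -3673.4$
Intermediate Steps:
$N = - \frac{2017}{2}$ ($N = - \frac{\left(-49\right) \left(-83\right) - 33}{4} = - \frac{4067 - 33}{4} = \left(- \frac{1}{4}\right) 4034 = - \frac{2017}{2} \approx -1008.5$)
$\frac{\left(-4327 + 18210\right) \left(-2537 + 15235\right)}{-47991} + \frac{N}{14049} = \frac{\left(-4327 + 18210\right) \left(-2537 + 15235\right)}{-47991} - \frac{2017}{2 \cdot 14049} = 13883 \cdot 12698 \left(- \frac{1}{47991}\right) - \frac{2017}{28098} = 176286334 \left(- \frac{1}{47991}\right) - \frac{2017}{28098} = - \frac{176286334}{47991} - \frac{2017}{28098} = - \frac{1651130070193}{449483706}$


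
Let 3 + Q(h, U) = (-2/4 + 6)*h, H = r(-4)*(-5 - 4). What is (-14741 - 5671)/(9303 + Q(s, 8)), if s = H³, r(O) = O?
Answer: -1701/22159 ≈ -0.076763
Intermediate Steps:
H = 36 (H = -4*(-5 - 4) = -4*(-9) = 36)
s = 46656 (s = 36³ = 46656)
Q(h, U) = -3 + 11*h/2 (Q(h, U) = -3 + (-2/4 + 6)*h = -3 + (-2*¼ + 6)*h = -3 + (-½ + 6)*h = -3 + 11*h/2)
(-14741 - 5671)/(9303 + Q(s, 8)) = (-14741 - 5671)/(9303 + (-3 + (11/2)*46656)) = -20412/(9303 + (-3 + 256608)) = -20412/(9303 + 256605) = -20412/265908 = -20412*1/265908 = -1701/22159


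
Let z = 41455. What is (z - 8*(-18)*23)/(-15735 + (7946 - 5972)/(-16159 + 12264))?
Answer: -174367465/61289799 ≈ -2.8450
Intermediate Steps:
(z - 8*(-18)*23)/(-15735 + (7946 - 5972)/(-16159 + 12264)) = (41455 - 8*(-18)*23)/(-15735 + (7946 - 5972)/(-16159 + 12264)) = (41455 + 144*23)/(-15735 + 1974/(-3895)) = (41455 + 3312)/(-15735 + 1974*(-1/3895)) = 44767/(-15735 - 1974/3895) = 44767/(-61289799/3895) = 44767*(-3895/61289799) = -174367465/61289799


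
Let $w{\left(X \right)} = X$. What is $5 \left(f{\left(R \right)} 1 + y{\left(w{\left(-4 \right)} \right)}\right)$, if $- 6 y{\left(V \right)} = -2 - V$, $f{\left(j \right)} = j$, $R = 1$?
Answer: $\frac{10}{3} \approx 3.3333$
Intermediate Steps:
$y{\left(V \right)} = \frac{1}{3} + \frac{V}{6}$ ($y{\left(V \right)} = - \frac{-2 - V}{6} = \frac{1}{3} + \frac{V}{6}$)
$5 \left(f{\left(R \right)} 1 + y{\left(w{\left(-4 \right)} \right)}\right) = 5 \left(1 \cdot 1 + \left(\frac{1}{3} + \frac{1}{6} \left(-4\right)\right)\right) = 5 \left(1 + \left(\frac{1}{3} - \frac{2}{3}\right)\right) = 5 \left(1 - \frac{1}{3}\right) = 5 \cdot \frac{2}{3} = \frac{10}{3}$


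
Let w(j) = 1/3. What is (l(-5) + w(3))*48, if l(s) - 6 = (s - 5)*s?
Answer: 2704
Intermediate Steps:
l(s) = 6 + s*(-5 + s) (l(s) = 6 + (s - 5)*s = 6 + (-5 + s)*s = 6 + s*(-5 + s))
w(j) = 1/3
(l(-5) + w(3))*48 = ((6 + (-5)**2 - 5*(-5)) + 1/3)*48 = ((6 + 25 + 25) + 1/3)*48 = (56 + 1/3)*48 = (169/3)*48 = 2704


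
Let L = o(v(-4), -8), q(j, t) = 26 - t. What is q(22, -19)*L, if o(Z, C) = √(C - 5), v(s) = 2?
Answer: 45*I*√13 ≈ 162.25*I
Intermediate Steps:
o(Z, C) = √(-5 + C)
L = I*√13 (L = √(-5 - 8) = √(-13) = I*√13 ≈ 3.6056*I)
q(22, -19)*L = (26 - 1*(-19))*(I*√13) = (26 + 19)*(I*√13) = 45*(I*√13) = 45*I*√13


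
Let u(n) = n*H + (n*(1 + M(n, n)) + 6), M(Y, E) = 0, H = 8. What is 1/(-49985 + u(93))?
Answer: -1/49142 ≈ -2.0349e-5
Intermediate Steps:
u(n) = 6 + 9*n (u(n) = n*8 + (n*(1 + 0) + 6) = 8*n + (n*1 + 6) = 8*n + (n + 6) = 8*n + (6 + n) = 6 + 9*n)
1/(-49985 + u(93)) = 1/(-49985 + (6 + 9*93)) = 1/(-49985 + (6 + 837)) = 1/(-49985 + 843) = 1/(-49142) = -1/49142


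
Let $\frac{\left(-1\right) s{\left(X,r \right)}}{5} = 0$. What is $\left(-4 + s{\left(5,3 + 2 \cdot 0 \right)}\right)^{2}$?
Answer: $16$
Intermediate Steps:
$s{\left(X,r \right)} = 0$ ($s{\left(X,r \right)} = \left(-5\right) 0 = 0$)
$\left(-4 + s{\left(5,3 + 2 \cdot 0 \right)}\right)^{2} = \left(-4 + 0\right)^{2} = \left(-4\right)^{2} = 16$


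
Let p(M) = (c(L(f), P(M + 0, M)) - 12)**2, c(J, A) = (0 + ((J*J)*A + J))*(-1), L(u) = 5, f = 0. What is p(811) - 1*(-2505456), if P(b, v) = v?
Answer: 414270720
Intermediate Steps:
c(J, A) = -J - A*J**2 (c(J, A) = (0 + (J**2*A + J))*(-1) = (0 + (A*J**2 + J))*(-1) = (0 + (J + A*J**2))*(-1) = (J + A*J**2)*(-1) = -J - A*J**2)
p(M) = (-17 - 25*M)**2 (p(M) = (-1*5*(1 + M*5) - 12)**2 = (-1*5*(1 + 5*M) - 12)**2 = ((-5 - 25*M) - 12)**2 = (-17 - 25*M)**2)
p(811) - 1*(-2505456) = (17 + 25*811)**2 - 1*(-2505456) = (17 + 20275)**2 + 2505456 = 20292**2 + 2505456 = 411765264 + 2505456 = 414270720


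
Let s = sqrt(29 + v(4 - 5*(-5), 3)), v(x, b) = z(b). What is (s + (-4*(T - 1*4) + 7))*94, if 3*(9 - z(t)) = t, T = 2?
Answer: 1410 + 94*sqrt(37) ≈ 1981.8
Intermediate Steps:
z(t) = 9 - t/3
v(x, b) = 9 - b/3
s = sqrt(37) (s = sqrt(29 + (9 - 1/3*3)) = sqrt(29 + (9 - 1)) = sqrt(29 + 8) = sqrt(37) ≈ 6.0828)
(s + (-4*(T - 1*4) + 7))*94 = (sqrt(37) + (-4*(2 - 1*4) + 7))*94 = (sqrt(37) + (-4*(2 - 4) + 7))*94 = (sqrt(37) + (-4*(-2) + 7))*94 = (sqrt(37) + (8 + 7))*94 = (sqrt(37) + 15)*94 = (15 + sqrt(37))*94 = 1410 + 94*sqrt(37)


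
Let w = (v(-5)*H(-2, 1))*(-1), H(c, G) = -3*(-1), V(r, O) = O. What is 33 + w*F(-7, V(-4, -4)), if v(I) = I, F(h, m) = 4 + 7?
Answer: 198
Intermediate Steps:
F(h, m) = 11
H(c, G) = 3
w = 15 (w = -5*3*(-1) = -15*(-1) = 15)
33 + w*F(-7, V(-4, -4)) = 33 + 15*11 = 33 + 165 = 198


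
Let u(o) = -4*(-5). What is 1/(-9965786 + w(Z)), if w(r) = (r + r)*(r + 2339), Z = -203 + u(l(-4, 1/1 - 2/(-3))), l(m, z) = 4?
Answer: -1/10754882 ≈ -9.2981e-8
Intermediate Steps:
u(o) = 20
Z = -183 (Z = -203 + 20 = -183)
w(r) = 2*r*(2339 + r) (w(r) = (2*r)*(2339 + r) = 2*r*(2339 + r))
1/(-9965786 + w(Z)) = 1/(-9965786 + 2*(-183)*(2339 - 183)) = 1/(-9965786 + 2*(-183)*2156) = 1/(-9965786 - 789096) = 1/(-10754882) = -1/10754882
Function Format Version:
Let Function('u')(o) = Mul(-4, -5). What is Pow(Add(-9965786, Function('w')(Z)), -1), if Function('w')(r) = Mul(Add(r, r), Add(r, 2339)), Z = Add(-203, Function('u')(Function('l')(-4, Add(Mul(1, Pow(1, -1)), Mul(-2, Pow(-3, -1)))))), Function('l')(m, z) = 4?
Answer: Rational(-1, 10754882) ≈ -9.2981e-8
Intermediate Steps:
Function('u')(o) = 20
Z = -183 (Z = Add(-203, 20) = -183)
Function('w')(r) = Mul(2, r, Add(2339, r)) (Function('w')(r) = Mul(Mul(2, r), Add(2339, r)) = Mul(2, r, Add(2339, r)))
Pow(Add(-9965786, Function('w')(Z)), -1) = Pow(Add(-9965786, Mul(2, -183, Add(2339, -183))), -1) = Pow(Add(-9965786, Mul(2, -183, 2156)), -1) = Pow(Add(-9965786, -789096), -1) = Pow(-10754882, -1) = Rational(-1, 10754882)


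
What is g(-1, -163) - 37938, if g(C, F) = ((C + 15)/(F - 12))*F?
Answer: -948124/25 ≈ -37925.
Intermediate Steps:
g(C, F) = F*(15 + C)/(-12 + F) (g(C, F) = ((15 + C)/(-12 + F))*F = F*(15 + C)/(-12 + F))
g(-1, -163) - 37938 = -163*(15 - 1)/(-12 - 163) - 37938 = -163*14/(-175) - 37938 = -163*(-1/175)*14 - 37938 = 326/25 - 37938 = -948124/25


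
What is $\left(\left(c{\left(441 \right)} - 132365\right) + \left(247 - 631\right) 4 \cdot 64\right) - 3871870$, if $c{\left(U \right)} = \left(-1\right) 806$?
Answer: $-4103345$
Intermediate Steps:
$c{\left(U \right)} = -806$
$\left(\left(c{\left(441 \right)} - 132365\right) + \left(247 - 631\right) 4 \cdot 64\right) - 3871870 = \left(\left(-806 - 132365\right) + \left(247 - 631\right) 4 \cdot 64\right) - 3871870 = \left(-133171 - 98304\right) - 3871870 = -231475 - 3871870 = -4103345$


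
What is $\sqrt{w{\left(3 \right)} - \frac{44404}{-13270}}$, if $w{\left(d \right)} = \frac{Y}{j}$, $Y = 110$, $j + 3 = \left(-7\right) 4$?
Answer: $\frac{2 i \sqrt{2138506945}}{205685} \approx 0.44966 i$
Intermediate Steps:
$j = -31$ ($j = -3 - 28 = -31$)
$w{\left(d \right)} = - \frac{110}{31}$ ($w{\left(d \right)} = \frac{110}{-31} = 110 \left(- \frac{1}{31}\right) = - \frac{110}{31}$)
$\sqrt{w{\left(3 \right)} - \frac{44404}{-13270}} = \sqrt{- \frac{110}{31} - \frac{44404}{-13270}} = \sqrt{- \frac{110}{31} - - \frac{22202}{6635}} = \sqrt{- \frac{110}{31} + \frac{22202}{6635}} = \sqrt{- \frac{41588}{205685}} = \frac{2 i \sqrt{2138506945}}{205685}$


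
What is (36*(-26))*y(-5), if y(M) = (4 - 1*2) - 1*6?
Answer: 3744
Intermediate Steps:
y(M) = -4 (y(M) = (4 - 2) - 6 = 2 - 6 = -4)
(36*(-26))*y(-5) = (36*(-26))*(-4) = -936*(-4) = 3744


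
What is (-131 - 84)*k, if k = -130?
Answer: 27950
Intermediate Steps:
(-131 - 84)*k = (-131 - 84)*(-130) = -215*(-130) = 27950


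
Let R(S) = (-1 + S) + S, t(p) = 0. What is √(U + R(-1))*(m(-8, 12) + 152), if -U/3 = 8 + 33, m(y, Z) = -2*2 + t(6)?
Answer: 444*I*√14 ≈ 1661.3*I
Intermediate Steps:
R(S) = -1 + 2*S
m(y, Z) = -4 (m(y, Z) = -2*2 + 0 = -4 + 0 = -4)
U = -123 (U = -3*(8 + 33) = -3*41 = -123)
√(U + R(-1))*(m(-8, 12) + 152) = √(-123 + (-1 + 2*(-1)))*(-4 + 152) = √(-123 + (-1 - 2))*148 = √(-123 - 3)*148 = √(-126)*148 = (3*I*√14)*148 = 444*I*√14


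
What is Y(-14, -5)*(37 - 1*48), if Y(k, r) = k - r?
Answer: 99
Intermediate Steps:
Y(-14, -5)*(37 - 1*48) = (-14 - 1*(-5))*(37 - 1*48) = (-14 + 5)*(37 - 48) = -9*(-11) = 99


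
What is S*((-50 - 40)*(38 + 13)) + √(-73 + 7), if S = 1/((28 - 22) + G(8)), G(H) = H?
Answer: -2295/7 + I*√66 ≈ -327.86 + 8.124*I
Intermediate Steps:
S = 1/14 (S = 1/((28 - 22) + 8) = 1/(6 + 8) = 1/14 ≈ 0.071429)
S*((-50 - 40)*(38 + 13)) + √(-73 + 7) = ((-50 - 40)*(38 + 13))/14 + √(-73 + 7) = (-90*51)/14 + √(-66) = (1/14)*(-4590) + I*√66 = -2295/7 + I*√66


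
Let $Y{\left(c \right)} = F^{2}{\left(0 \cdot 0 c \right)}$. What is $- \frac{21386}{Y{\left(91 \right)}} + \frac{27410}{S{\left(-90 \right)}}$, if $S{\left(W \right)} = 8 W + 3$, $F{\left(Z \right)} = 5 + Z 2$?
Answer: $- \frac{16019012}{17925} \approx -893.67$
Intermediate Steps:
$F{\left(Z \right)} = 5 + 2 Z$
$S{\left(W \right)} = 3 + 8 W$
$Y{\left(c \right)} = 25$ ($Y{\left(c \right)} = \left(5 + 2 \cdot 0 \cdot 0 c\right)^{2} = \left(5 + 2 \cdot 0 c\right)^{2} = \left(5 + 2 \cdot 0\right)^{2} = \left(5 + 0\right)^{2} = 5^{2} = 25$)
$- \frac{21386}{Y{\left(91 \right)}} + \frac{27410}{S{\left(-90 \right)}} = - \frac{21386}{25} + \frac{27410}{3 + 8 \left(-90\right)} = \left(-21386\right) \frac{1}{25} + \frac{27410}{3 - 720} = - \frac{21386}{25} + \frac{27410}{-717} = - \frac{21386}{25} + 27410 \left(- \frac{1}{717}\right) = - \frac{21386}{25} - \frac{27410}{717} = - \frac{16019012}{17925}$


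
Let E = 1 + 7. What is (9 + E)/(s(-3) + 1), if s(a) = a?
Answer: -17/2 ≈ -8.5000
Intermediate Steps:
E = 8
(9 + E)/(s(-3) + 1) = (9 + 8)/(-3 + 1) = 17/(-2) = 17*(-1/2) = -17/2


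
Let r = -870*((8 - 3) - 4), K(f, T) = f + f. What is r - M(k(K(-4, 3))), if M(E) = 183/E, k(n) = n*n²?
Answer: -445257/512 ≈ -869.64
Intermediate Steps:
K(f, T) = 2*f
k(n) = n³
r = -870 (r = -870*(5 - 4) = -870*1 = -870)
r - M(k(K(-4, 3))) = -870 - 183/((2*(-4))³) = -870 - 183/((-8)³) = -870 - 183/(-512) = -870 - 183*(-1)/512 = -870 - 1*(-183/512) = -870 + 183/512 = -445257/512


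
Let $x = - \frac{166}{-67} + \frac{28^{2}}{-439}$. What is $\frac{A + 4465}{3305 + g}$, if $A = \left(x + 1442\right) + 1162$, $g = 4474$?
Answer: $\frac{207940843}{228803727} \approx 0.90882$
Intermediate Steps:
$x = \frac{20346}{29413}$ ($x = \left(-166\right) \left(- \frac{1}{67}\right) + 784 \left(- \frac{1}{439}\right) = \frac{166}{67} - \frac{784}{439} = \frac{20346}{29413} \approx 0.69174$)
$A = \frac{76611798}{29413}$ ($A = \left(\frac{20346}{29413} + 1442\right) + 1162 = \frac{42433892}{29413} + 1162 = \frac{76611798}{29413} \approx 2604.7$)
$\frac{A + 4465}{3305 + g} = \frac{\frac{76611798}{29413} + 4465}{3305 + 4474} = \frac{207940843}{29413 \cdot 7779} = \frac{207940843}{29413} \cdot \frac{1}{7779} = \frac{207940843}{228803727}$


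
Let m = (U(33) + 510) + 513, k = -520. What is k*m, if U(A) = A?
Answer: -549120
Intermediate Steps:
m = 1056 (m = (33 + 510) + 513 = 543 + 513 = 1056)
k*m = -520*1056 = -549120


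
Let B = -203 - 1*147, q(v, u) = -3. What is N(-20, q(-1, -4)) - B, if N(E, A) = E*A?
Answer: 410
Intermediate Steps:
N(E, A) = A*E
B = -350 (B = -203 - 147 = -350)
N(-20, q(-1, -4)) - B = -3*(-20) - 1*(-350) = 60 + 350 = 410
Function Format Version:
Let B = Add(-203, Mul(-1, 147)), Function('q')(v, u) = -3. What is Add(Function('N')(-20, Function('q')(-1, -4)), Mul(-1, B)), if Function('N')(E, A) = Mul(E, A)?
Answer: 410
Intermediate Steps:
Function('N')(E, A) = Mul(A, E)
B = -350 (B = Add(-203, -147) = -350)
Add(Function('N')(-20, Function('q')(-1, -4)), Mul(-1, B)) = Add(Mul(-3, -20), Mul(-1, -350)) = Add(60, 350) = 410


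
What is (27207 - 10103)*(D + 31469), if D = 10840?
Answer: 723653136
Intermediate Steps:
(27207 - 10103)*(D + 31469) = (27207 - 10103)*(10840 + 31469) = 17104*42309 = 723653136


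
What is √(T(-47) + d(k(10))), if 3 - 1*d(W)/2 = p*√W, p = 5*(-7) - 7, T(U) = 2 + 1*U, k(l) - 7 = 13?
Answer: √(-39 + 168*√5) ≈ 18.348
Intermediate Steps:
k(l) = 20 (k(l) = 7 + 13 = 20)
T(U) = 2 + U
p = -42 (p = -35 - 7 = -42)
d(W) = 6 + 84*√W (d(W) = 6 - (-84)*√W = 6 + 84*√W)
√(T(-47) + d(k(10))) = √((2 - 47) + (6 + 84*√20)) = √(-45 + (6 + 84*(2*√5))) = √(-45 + (6 + 168*√5)) = √(-39 + 168*√5)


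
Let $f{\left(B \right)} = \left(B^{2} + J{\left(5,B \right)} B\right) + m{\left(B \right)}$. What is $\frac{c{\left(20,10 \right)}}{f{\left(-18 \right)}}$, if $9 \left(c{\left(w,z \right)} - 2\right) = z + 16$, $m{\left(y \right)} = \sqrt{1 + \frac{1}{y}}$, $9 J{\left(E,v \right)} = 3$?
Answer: $\frac{27984}{1820215} - \frac{44 \sqrt{34}}{5460645} \approx 0.015327$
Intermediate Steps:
$J{\left(E,v \right)} = \frac{1}{3}$ ($J{\left(E,v \right)} = \frac{1}{9} \cdot 3 = \frac{1}{3}$)
$c{\left(w,z \right)} = \frac{34}{9} + \frac{z}{9}$ ($c{\left(w,z \right)} = 2 + \frac{z + 16}{9} = 2 + \frac{16 + z}{9} = 2 + \left(\frac{16}{9} + \frac{z}{9}\right) = \frac{34}{9} + \frac{z}{9}$)
$f{\left(B \right)} = B^{2} + \sqrt{\frac{1 + B}{B}} + \frac{B}{3}$ ($f{\left(B \right)} = \left(B^{2} + \frac{B}{3}\right) + \sqrt{\frac{1 + B}{B}} = B^{2} + \sqrt{\frac{1 + B}{B}} + \frac{B}{3}$)
$\frac{c{\left(20,10 \right)}}{f{\left(-18 \right)}} = \frac{\frac{34}{9} + \frac{1}{9} \cdot 10}{\left(-18\right)^{2} + \sqrt{1 + \frac{1}{-18}} + \frac{1}{3} \left(-18\right)} = \frac{\frac{34}{9} + \frac{10}{9}}{324 + \sqrt{1 - \frac{1}{18}} - 6} = \frac{44}{9 \left(324 + \sqrt{\frac{17}{18}} - 6\right)} = \frac{44}{9 \left(324 + \frac{\sqrt{34}}{6} - 6\right)} = \frac{44}{9 \left(318 + \frac{\sqrt{34}}{6}\right)}$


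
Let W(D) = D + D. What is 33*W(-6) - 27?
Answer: -423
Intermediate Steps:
W(D) = 2*D
33*W(-6) - 27 = 33*(2*(-6)) - 27 = 33*(-12) - 27 = -396 - 27 = -423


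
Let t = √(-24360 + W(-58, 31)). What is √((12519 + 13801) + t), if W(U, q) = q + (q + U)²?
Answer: 2*√(6580 + 5*I*√59) ≈ 162.24 + 0.47346*I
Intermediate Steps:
W(U, q) = q + (U + q)²
t = 20*I*√59 (t = √(-24360 + (31 + (-58 + 31)²)) = √(-24360 + (31 + (-27)²)) = √(-24360 + (31 + 729)) = √(-24360 + 760) = √(-23600) = 20*I*√59 ≈ 153.62*I)
√((12519 + 13801) + t) = √((12519 + 13801) + 20*I*√59) = √(26320 + 20*I*√59)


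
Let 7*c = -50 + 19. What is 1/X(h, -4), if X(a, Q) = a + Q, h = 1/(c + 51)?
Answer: -326/1297 ≈ -0.25135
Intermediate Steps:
c = -31/7 (c = (-50 + 19)/7 = (⅐)*(-31) = -31/7 ≈ -4.4286)
h = 7/326 (h = 1/(-31/7 + 51) = 1/(326/7) = 7/326 ≈ 0.021472)
X(a, Q) = Q + a
1/X(h, -4) = 1/(-4 + 7/326) = 1/(-1297/326) = -326/1297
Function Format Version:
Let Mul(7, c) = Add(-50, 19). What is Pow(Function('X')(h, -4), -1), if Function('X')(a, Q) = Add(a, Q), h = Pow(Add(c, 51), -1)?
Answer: Rational(-326, 1297) ≈ -0.25135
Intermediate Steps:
c = Rational(-31, 7) (c = Mul(Rational(1, 7), Add(-50, 19)) = Mul(Rational(1, 7), -31) = Rational(-31, 7) ≈ -4.4286)
h = Rational(7, 326) (h = Pow(Add(Rational(-31, 7), 51), -1) = Pow(Rational(326, 7), -1) = Rational(7, 326) ≈ 0.021472)
Function('X')(a, Q) = Add(Q, a)
Pow(Function('X')(h, -4), -1) = Pow(Add(-4, Rational(7, 326)), -1) = Pow(Rational(-1297, 326), -1) = Rational(-326, 1297)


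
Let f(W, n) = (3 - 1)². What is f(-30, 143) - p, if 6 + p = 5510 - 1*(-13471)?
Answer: -18971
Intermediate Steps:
f(W, n) = 4 (f(W, n) = 2² = 4)
p = 18975 (p = -6 + (5510 - 1*(-13471)) = -6 + (5510 + 13471) = -6 + 18981 = 18975)
f(-30, 143) - p = 4 - 1*18975 = 4 - 18975 = -18971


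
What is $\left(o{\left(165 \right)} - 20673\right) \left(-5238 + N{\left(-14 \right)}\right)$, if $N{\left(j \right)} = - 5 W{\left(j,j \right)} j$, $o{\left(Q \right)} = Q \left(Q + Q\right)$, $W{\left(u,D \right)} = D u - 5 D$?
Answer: $452003814$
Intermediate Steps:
$W{\left(u,D \right)} = - 5 D + D u$
$o{\left(Q \right)} = 2 Q^{2}$ ($o{\left(Q \right)} = Q 2 Q = 2 Q^{2}$)
$N{\left(j \right)} = - 5 j^{2} \left(-5 + j\right)$ ($N{\left(j \right)} = - 5 j \left(-5 + j\right) j = - 5 j^{2} \left(-5 + j\right)$)
$\left(o{\left(165 \right)} - 20673\right) \left(-5238 + N{\left(-14 \right)}\right) = \left(2 \cdot 165^{2} - 20673\right) \left(-5238 + 5 \left(-14\right)^{2} \left(5 - -14\right)\right) = \left(2 \cdot 27225 - 20673\right) \left(-5238 + 5 \cdot 196 \left(5 + 14\right)\right) = \left(54450 - 20673\right) \left(-5238 + 5 \cdot 196 \cdot 19\right) = 33777 \left(-5238 + 18620\right) = 33777 \cdot 13382 = 452003814$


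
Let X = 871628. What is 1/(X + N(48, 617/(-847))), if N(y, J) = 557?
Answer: 1/872185 ≈ 1.1465e-6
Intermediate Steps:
1/(X + N(48, 617/(-847))) = 1/(871628 + 557) = 1/872185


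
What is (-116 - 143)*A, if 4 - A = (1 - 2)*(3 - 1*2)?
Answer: -1295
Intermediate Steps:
A = 5 (A = 4 - (1 - 2)*(3 - 1*2) = 4 - (-1)*(3 - 2) = 4 - (-1) = 4 - 1*(-1) = 4 + 1 = 5)
(-116 - 143)*A = (-116 - 143)*5 = -259*5 = -1295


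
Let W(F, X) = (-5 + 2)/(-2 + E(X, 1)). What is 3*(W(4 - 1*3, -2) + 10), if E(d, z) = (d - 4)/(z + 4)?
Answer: 525/16 ≈ 32.813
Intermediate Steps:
E(d, z) = (-4 + d)/(4 + z)
W(F, X) = -3/(-14/5 + X/5) (W(F, X) = (-5 + 2)/(-2 + (-4 + X)/(4 + 1)) = -3/(-2 + (-4 + X)/5) = -3/(-2 + (-⅘ + X/5)) = -3/(-14/5 + X/5))
3*(W(4 - 1*3, -2) + 10) = 3*(-15/(-14 - 2) + 10) = 3*(-15/(-16) + 10) = 3*(-15*(-1/16) + 10) = 3*(15/16 + 10) = 3*(175/16) = 525/16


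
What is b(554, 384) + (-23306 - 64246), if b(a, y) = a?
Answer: -86998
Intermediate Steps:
b(554, 384) + (-23306 - 64246) = 554 + (-23306 - 64246) = 554 - 87552 = -86998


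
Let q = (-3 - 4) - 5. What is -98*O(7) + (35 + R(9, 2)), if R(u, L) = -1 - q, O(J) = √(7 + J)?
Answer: 46 - 98*√14 ≈ -320.68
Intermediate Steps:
q = -12 (q = -7 - 5 = -12)
R(u, L) = 11 (R(u, L) = -1 - 1*(-12) = -1 + 12 = 11)
-98*O(7) + (35 + R(9, 2)) = -98*√(7 + 7) + (35 + 11) = -98*√14 + 46 = 46 - 98*√14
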